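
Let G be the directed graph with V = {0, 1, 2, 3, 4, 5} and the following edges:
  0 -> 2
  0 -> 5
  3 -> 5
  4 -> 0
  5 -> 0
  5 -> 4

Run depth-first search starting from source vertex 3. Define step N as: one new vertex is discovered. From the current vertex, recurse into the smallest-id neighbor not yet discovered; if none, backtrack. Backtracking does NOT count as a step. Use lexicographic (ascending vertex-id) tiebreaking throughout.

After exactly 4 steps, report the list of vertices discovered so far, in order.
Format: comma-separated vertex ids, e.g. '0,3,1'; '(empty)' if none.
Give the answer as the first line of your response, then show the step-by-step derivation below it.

3,5,0,2

step 1: discover 3; path=3; order=3
step 2: discover 5; path=3>5; order=3,5
step 3: discover 0; path=3>5>0; order=3,5,0
step 4: discover 2; path=3>5>0>2; order=3,5,0,2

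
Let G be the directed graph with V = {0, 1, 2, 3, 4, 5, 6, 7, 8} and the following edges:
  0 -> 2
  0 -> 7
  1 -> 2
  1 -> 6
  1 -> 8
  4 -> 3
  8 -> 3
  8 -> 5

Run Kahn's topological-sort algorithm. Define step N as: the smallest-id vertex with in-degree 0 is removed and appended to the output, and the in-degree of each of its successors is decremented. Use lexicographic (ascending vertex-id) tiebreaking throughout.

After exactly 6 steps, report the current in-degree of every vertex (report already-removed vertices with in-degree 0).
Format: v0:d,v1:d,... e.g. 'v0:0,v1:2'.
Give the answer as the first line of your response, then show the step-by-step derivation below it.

v0:0,v1:0,v2:0,v3:1,v4:0,v5:1,v6:0,v7:0,v8:0

step 1: output 0; order=[0]; indeg=(0,0,1,2,0,1,1,0,1)
step 2: output 1; order=[0,1]; indeg=(0,0,0,2,0,1,0,0,0)
step 3: output 2; order=[0,1,2]; indeg=(0,0,0,2,0,1,0,0,0)
step 4: output 4; order=[0,1,2,4]; indeg=(0,0,0,1,0,1,0,0,0)
step 5: output 6; order=[0,1,2,4,6]; indeg=(0,0,0,1,0,1,0,0,0)
step 6: output 7; order=[0,1,2,4,6,7]; indeg=(0,0,0,1,0,1,0,0,0)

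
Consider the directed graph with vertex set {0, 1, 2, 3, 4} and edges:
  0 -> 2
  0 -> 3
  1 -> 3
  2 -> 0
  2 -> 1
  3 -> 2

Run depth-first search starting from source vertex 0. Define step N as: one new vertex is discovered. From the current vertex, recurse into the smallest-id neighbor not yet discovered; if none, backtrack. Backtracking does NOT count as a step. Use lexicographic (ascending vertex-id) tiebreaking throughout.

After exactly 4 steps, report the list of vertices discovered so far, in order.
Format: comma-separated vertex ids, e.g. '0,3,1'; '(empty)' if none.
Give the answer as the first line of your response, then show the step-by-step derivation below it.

0,2,1,3

step 1: discover 0; path=0; order=0
step 2: discover 2; path=0>2; order=0,2
step 3: discover 1; path=0>2>1; order=0,2,1
step 4: discover 3; path=0>2>1>3; order=0,2,1,3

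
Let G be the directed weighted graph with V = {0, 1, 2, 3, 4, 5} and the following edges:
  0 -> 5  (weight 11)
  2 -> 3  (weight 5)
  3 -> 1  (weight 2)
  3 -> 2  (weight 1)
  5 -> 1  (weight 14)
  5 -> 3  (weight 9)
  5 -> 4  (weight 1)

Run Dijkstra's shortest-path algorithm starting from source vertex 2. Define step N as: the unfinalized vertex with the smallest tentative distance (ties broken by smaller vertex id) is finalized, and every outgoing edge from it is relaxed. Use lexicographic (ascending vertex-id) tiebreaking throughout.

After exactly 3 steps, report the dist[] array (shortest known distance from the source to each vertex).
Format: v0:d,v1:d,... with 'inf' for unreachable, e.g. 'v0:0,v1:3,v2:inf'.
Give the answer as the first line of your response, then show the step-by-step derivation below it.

v0:inf,v1:7,v2:0,v3:5,v4:inf,v5:inf

step 1: dist = v0:inf,v1:inf,v2:0,v3:5,v4:inf,v5:inf
step 2: dist = v0:inf,v1:7,v2:0,v3:5,v4:inf,v5:inf
step 3: dist = v0:inf,v1:7,v2:0,v3:5,v4:inf,v5:inf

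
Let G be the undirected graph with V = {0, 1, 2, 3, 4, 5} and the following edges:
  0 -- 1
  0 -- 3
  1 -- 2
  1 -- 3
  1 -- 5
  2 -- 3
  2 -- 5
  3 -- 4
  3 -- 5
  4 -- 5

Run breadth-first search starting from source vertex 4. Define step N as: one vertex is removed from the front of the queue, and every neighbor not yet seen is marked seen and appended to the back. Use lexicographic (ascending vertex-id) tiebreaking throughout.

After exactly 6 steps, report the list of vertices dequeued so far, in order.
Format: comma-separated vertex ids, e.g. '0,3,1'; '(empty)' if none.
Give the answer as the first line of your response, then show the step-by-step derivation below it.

4,3,5,0,1,2

step 1: dequeue 4; queue=[3,5]; order=4
step 2: dequeue 3; queue=[5,0,1,2]; order=4,3
step 3: dequeue 5; queue=[0,1,2]; order=4,3,5
step 4: dequeue 0; queue=[1,2]; order=4,3,5,0
step 5: dequeue 1; queue=[2]; order=4,3,5,0,1
step 6: dequeue 2; queue=[(empty)]; order=4,3,5,0,1,2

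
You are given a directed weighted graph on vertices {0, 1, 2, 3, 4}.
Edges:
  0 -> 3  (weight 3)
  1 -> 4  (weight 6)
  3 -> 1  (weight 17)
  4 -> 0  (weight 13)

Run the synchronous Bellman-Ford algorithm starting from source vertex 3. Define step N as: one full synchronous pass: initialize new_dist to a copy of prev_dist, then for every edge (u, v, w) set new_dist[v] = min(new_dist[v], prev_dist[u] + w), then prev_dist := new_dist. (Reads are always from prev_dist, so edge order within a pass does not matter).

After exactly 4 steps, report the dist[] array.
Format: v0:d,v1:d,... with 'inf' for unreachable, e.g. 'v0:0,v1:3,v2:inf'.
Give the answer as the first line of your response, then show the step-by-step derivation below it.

v0:36,v1:17,v2:inf,v3:0,v4:23

step 1: dist = v0:inf,v1:17,v2:inf,v3:0,v4:inf
step 2: dist = v0:inf,v1:17,v2:inf,v3:0,v4:23
step 3: dist = v0:36,v1:17,v2:inf,v3:0,v4:23
step 4: dist = v0:36,v1:17,v2:inf,v3:0,v4:23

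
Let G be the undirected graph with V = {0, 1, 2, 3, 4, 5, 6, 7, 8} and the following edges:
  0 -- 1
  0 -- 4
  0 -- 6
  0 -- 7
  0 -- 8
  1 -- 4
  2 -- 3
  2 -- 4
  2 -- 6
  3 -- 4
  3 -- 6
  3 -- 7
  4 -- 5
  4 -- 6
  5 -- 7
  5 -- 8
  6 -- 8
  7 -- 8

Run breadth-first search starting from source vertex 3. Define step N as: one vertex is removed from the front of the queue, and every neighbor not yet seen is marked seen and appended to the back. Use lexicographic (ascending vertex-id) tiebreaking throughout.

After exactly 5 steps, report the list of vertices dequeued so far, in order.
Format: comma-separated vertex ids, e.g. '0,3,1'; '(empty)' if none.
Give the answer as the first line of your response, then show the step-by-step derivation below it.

3,2,4,6,7

step 1: dequeue 3; queue=[2,4,6,7]; order=3
step 2: dequeue 2; queue=[4,6,7]; order=3,2
step 3: dequeue 4; queue=[6,7,0,1,5]; order=3,2,4
step 4: dequeue 6; queue=[7,0,1,5,8]; order=3,2,4,6
step 5: dequeue 7; queue=[0,1,5,8]; order=3,2,4,6,7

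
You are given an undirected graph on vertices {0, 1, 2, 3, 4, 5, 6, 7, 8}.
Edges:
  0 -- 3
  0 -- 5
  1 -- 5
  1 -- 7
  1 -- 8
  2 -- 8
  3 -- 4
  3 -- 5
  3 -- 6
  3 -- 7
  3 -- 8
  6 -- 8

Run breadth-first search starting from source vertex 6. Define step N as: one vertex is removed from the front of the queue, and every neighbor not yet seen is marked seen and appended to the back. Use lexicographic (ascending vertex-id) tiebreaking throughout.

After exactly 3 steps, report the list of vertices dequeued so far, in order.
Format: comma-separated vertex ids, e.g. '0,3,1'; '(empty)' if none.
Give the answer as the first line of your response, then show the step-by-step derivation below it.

6,3,8

step 1: dequeue 6; queue=[3,8]; order=6
step 2: dequeue 3; queue=[8,0,4,5,7]; order=6,3
step 3: dequeue 8; queue=[0,4,5,7,1,2]; order=6,3,8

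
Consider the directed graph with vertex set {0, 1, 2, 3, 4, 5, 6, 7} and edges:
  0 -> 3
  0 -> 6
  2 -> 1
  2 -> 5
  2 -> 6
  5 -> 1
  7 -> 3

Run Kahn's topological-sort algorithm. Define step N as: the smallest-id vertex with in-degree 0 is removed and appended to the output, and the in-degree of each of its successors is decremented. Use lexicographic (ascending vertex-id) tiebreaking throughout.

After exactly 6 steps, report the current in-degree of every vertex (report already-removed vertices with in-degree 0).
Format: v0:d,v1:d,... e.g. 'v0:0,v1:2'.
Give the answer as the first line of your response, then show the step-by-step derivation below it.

v0:0,v1:0,v2:0,v3:1,v4:0,v5:0,v6:0,v7:0

step 1: output 0; order=[0]; indeg=(0,2,0,1,0,1,1,0)
step 2: output 2; order=[0,2]; indeg=(0,1,0,1,0,0,0,0)
step 3: output 4; order=[0,2,4]; indeg=(0,1,0,1,0,0,0,0)
step 4: output 5; order=[0,2,4,5]; indeg=(0,0,0,1,0,0,0,0)
step 5: output 1; order=[0,2,4,5,1]; indeg=(0,0,0,1,0,0,0,0)
step 6: output 6; order=[0,2,4,5,1,6]; indeg=(0,0,0,1,0,0,0,0)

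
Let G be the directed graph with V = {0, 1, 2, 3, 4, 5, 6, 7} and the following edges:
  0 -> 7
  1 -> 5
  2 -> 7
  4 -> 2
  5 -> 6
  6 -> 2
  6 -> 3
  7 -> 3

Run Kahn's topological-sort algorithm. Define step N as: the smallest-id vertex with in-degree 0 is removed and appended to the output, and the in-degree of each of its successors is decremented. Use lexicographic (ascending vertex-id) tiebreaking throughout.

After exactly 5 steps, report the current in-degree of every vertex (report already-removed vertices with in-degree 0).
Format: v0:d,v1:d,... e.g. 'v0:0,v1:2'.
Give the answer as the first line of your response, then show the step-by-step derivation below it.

v0:0,v1:0,v2:0,v3:1,v4:0,v5:0,v6:0,v7:1

step 1: output 0; order=[0]; indeg=(0,0,2,2,0,1,1,1)
step 2: output 1; order=[0,1]; indeg=(0,0,2,2,0,0,1,1)
step 3: output 4; order=[0,1,4]; indeg=(0,0,1,2,0,0,1,1)
step 4: output 5; order=[0,1,4,5]; indeg=(0,0,1,2,0,0,0,1)
step 5: output 6; order=[0,1,4,5,6]; indeg=(0,0,0,1,0,0,0,1)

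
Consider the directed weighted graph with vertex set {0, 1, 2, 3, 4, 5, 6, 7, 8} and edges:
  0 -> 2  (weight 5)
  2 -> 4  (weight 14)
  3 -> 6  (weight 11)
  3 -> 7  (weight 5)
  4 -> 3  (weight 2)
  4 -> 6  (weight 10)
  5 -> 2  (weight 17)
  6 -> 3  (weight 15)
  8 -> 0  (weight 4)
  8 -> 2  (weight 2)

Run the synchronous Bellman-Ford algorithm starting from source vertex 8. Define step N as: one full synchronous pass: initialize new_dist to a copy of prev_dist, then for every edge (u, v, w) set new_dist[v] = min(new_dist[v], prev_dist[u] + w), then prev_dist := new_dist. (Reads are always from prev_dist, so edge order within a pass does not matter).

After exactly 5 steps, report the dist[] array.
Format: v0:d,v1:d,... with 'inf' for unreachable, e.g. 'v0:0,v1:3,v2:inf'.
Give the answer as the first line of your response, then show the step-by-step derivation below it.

v0:4,v1:inf,v2:2,v3:18,v4:16,v5:inf,v6:26,v7:23,v8:0

step 1: dist = v0:4,v1:inf,v2:2,v3:inf,v4:inf,v5:inf,v6:inf,v7:inf,v8:0
step 2: dist = v0:4,v1:inf,v2:2,v3:inf,v4:16,v5:inf,v6:inf,v7:inf,v8:0
step 3: dist = v0:4,v1:inf,v2:2,v3:18,v4:16,v5:inf,v6:26,v7:inf,v8:0
step 4: dist = v0:4,v1:inf,v2:2,v3:18,v4:16,v5:inf,v6:26,v7:23,v8:0
step 5: dist = v0:4,v1:inf,v2:2,v3:18,v4:16,v5:inf,v6:26,v7:23,v8:0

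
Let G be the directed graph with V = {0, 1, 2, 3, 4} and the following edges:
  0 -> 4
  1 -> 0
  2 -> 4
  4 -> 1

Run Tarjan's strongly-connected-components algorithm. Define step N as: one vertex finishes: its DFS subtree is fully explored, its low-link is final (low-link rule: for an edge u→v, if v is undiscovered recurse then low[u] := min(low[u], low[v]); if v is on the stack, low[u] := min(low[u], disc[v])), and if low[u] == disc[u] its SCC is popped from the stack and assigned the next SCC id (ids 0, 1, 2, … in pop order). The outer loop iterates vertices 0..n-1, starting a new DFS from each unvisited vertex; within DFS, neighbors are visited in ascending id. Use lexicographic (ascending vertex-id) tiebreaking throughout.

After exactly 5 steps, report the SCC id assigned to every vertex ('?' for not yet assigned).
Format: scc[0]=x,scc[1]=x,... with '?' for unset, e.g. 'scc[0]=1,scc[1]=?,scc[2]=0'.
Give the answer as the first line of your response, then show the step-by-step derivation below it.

scc[0]=0,scc[1]=0,scc[2]=1,scc[3]=2,scc[4]=0

step 1: low=(low[0]=0,low[1]=0,low[2]=?,low[3]=?,low[4]=1); scc=(scc[0]=?,scc[1]=?,scc[2]=?,scc[3]=?,scc[4]=?)
step 2: low=(low[0]=0,low[1]=0,low[2]=?,low[3]=?,low[4]=0); scc=(scc[0]=?,scc[1]=?,scc[2]=?,scc[3]=?,scc[4]=?)
step 3: low=(low[0]=0,low[1]=0,low[2]=?,low[3]=?,low[4]=0); scc=(scc[0]=0,scc[1]=0,scc[2]=?,scc[3]=?,scc[4]=0)
step 4: low=(low[0]=0,low[1]=0,low[2]=3,low[3]=?,low[4]=0); scc=(scc[0]=0,scc[1]=0,scc[2]=1,scc[3]=?,scc[4]=0)
step 5: low=(low[0]=0,low[1]=0,low[2]=3,low[3]=4,low[4]=0); scc=(scc[0]=0,scc[1]=0,scc[2]=1,scc[3]=2,scc[4]=0)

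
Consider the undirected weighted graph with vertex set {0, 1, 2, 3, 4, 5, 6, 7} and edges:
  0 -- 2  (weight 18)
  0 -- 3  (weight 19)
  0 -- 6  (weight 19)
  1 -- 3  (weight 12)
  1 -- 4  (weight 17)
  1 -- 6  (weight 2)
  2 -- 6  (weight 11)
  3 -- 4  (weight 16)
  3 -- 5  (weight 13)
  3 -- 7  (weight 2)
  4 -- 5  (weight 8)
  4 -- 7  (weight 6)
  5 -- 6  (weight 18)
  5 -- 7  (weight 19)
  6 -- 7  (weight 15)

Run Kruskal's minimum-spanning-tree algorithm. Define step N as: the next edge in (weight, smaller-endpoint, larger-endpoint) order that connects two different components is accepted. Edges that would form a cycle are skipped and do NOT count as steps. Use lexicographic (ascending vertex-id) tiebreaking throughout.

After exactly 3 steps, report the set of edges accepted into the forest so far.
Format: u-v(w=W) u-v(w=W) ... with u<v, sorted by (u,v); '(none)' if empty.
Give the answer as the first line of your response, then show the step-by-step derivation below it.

1-6(w=2) 3-7(w=2) 4-7(w=6)

step 1: add edge 1-6 (w=2); MST = {1-6(w=2)}
step 2: add edge 3-7 (w=2); MST = {1-6(w=2) 3-7(w=2)}
step 3: add edge 4-7 (w=6); MST = {1-6(w=2) 3-7(w=2) 4-7(w=6)}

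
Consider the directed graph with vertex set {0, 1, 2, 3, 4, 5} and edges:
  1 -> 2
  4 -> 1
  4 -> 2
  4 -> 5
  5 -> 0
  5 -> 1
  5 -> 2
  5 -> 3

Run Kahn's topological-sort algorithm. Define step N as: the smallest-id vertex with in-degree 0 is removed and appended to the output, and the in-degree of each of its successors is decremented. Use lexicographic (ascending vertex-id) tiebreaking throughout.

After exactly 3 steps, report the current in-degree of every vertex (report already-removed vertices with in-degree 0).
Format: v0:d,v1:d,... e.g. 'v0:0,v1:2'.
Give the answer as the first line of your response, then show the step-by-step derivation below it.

v0:0,v1:0,v2:1,v3:0,v4:0,v5:0

step 1: output 4; order=[4]; indeg=(1,1,2,1,0,0)
step 2: output 5; order=[4,5]; indeg=(0,0,1,0,0,0)
step 3: output 0; order=[4,5,0]; indeg=(0,0,1,0,0,0)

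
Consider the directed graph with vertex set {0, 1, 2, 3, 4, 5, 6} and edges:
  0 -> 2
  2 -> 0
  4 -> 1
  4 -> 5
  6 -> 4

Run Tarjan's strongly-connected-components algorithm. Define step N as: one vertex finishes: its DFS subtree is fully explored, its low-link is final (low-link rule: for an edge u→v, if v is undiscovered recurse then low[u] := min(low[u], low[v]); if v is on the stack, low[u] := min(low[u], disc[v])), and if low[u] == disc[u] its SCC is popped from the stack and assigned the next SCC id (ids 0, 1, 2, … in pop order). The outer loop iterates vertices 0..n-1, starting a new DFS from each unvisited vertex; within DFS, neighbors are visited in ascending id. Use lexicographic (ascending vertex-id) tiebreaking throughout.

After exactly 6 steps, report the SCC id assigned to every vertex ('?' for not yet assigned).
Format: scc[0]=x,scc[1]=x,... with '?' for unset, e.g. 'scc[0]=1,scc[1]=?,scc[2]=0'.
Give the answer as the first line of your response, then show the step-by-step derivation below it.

scc[0]=0,scc[1]=1,scc[2]=0,scc[3]=2,scc[4]=4,scc[5]=3,scc[6]=?

step 1: low=(low[0]=0,low[1]=?,low[2]=0,low[3]=?,low[4]=?,low[5]=?,low[6]=?); scc=(scc[0]=?,scc[1]=?,scc[2]=?,scc[3]=?,scc[4]=?,scc[5]=?,scc[6]=?)
step 2: low=(low[0]=0,low[1]=?,low[2]=0,low[3]=?,low[4]=?,low[5]=?,low[6]=?); scc=(scc[0]=0,scc[1]=?,scc[2]=0,scc[3]=?,scc[4]=?,scc[5]=?,scc[6]=?)
step 3: low=(low[0]=0,low[1]=2,low[2]=0,low[3]=?,low[4]=?,low[5]=?,low[6]=?); scc=(scc[0]=0,scc[1]=1,scc[2]=0,scc[3]=?,scc[4]=?,scc[5]=?,scc[6]=?)
step 4: low=(low[0]=0,low[1]=2,low[2]=0,low[3]=3,low[4]=?,low[5]=?,low[6]=?); scc=(scc[0]=0,scc[1]=1,scc[2]=0,scc[3]=2,scc[4]=?,scc[5]=?,scc[6]=?)
step 5: low=(low[0]=0,low[1]=2,low[2]=0,low[3]=3,low[4]=4,low[5]=5,low[6]=?); scc=(scc[0]=0,scc[1]=1,scc[2]=0,scc[3]=2,scc[4]=?,scc[5]=3,scc[6]=?)
step 6: low=(low[0]=0,low[1]=2,low[2]=0,low[3]=3,low[4]=4,low[5]=5,low[6]=?); scc=(scc[0]=0,scc[1]=1,scc[2]=0,scc[3]=2,scc[4]=4,scc[5]=3,scc[6]=?)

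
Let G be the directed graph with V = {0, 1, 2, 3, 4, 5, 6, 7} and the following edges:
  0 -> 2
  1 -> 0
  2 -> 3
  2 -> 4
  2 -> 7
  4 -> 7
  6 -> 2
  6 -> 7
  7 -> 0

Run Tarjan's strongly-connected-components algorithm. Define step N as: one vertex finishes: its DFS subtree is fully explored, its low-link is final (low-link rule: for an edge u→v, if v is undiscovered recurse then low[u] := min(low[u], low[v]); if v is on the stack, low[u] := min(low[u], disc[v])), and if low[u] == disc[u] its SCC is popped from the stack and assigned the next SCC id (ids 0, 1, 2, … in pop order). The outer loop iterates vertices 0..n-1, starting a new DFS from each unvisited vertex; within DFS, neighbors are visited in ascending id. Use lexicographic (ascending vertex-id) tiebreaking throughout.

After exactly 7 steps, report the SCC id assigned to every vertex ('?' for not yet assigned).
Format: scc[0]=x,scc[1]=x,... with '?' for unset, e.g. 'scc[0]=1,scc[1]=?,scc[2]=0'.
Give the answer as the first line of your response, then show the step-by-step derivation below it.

scc[0]=1,scc[1]=2,scc[2]=1,scc[3]=0,scc[4]=1,scc[5]=3,scc[6]=?,scc[7]=1

step 1: low=(low[0]=0,low[1]=?,low[2]=1,low[3]=2,low[4]=?,low[5]=?,low[6]=?,low[7]=?); scc=(scc[0]=?,scc[1]=?,scc[2]=?,scc[3]=0,scc[4]=?,scc[5]=?,scc[6]=?,scc[7]=?)
step 2: low=(low[0]=0,low[1]=?,low[2]=1,low[3]=2,low[4]=3,low[5]=?,low[6]=?,low[7]=0); scc=(scc[0]=?,scc[1]=?,scc[2]=?,scc[3]=0,scc[4]=?,scc[5]=?,scc[6]=?,scc[7]=?)
step 3: low=(low[0]=0,low[1]=?,low[2]=1,low[3]=2,low[4]=0,low[5]=?,low[6]=?,low[7]=0); scc=(scc[0]=?,scc[1]=?,scc[2]=?,scc[3]=0,scc[4]=?,scc[5]=?,scc[6]=?,scc[7]=?)
step 4: low=(low[0]=0,low[1]=?,low[2]=0,low[3]=2,low[4]=0,low[5]=?,low[6]=?,low[7]=0); scc=(scc[0]=?,scc[1]=?,scc[2]=?,scc[3]=0,scc[4]=?,scc[5]=?,scc[6]=?,scc[7]=?)
step 5: low=(low[0]=0,low[1]=?,low[2]=0,low[3]=2,low[4]=0,low[5]=?,low[6]=?,low[7]=0); scc=(scc[0]=1,scc[1]=?,scc[2]=1,scc[3]=0,scc[4]=1,scc[5]=?,scc[6]=?,scc[7]=1)
step 6: low=(low[0]=0,low[1]=5,low[2]=0,low[3]=2,low[4]=0,low[5]=?,low[6]=?,low[7]=0); scc=(scc[0]=1,scc[1]=2,scc[2]=1,scc[3]=0,scc[4]=1,scc[5]=?,scc[6]=?,scc[7]=1)
step 7: low=(low[0]=0,low[1]=5,low[2]=0,low[3]=2,low[4]=0,low[5]=6,low[6]=?,low[7]=0); scc=(scc[0]=1,scc[1]=2,scc[2]=1,scc[3]=0,scc[4]=1,scc[5]=3,scc[6]=?,scc[7]=1)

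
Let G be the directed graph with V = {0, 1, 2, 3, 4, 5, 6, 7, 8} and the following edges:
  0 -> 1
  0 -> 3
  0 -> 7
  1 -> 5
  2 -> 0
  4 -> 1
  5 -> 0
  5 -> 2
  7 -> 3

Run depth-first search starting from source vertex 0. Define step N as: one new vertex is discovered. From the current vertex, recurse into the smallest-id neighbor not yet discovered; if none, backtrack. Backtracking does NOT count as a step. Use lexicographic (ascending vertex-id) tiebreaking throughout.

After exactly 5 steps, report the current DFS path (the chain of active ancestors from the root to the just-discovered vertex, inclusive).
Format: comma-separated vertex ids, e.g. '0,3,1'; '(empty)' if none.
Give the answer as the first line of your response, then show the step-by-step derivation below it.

0,3

step 1: discover 0; path=0; order=0
step 2: discover 1; path=0>1; order=0,1
step 3: discover 5; path=0>1>5; order=0,1,5
step 4: discover 2; path=0>1>5>2; order=0,1,5,2
step 5: discover 3; path=0>3; order=0,1,5,2,3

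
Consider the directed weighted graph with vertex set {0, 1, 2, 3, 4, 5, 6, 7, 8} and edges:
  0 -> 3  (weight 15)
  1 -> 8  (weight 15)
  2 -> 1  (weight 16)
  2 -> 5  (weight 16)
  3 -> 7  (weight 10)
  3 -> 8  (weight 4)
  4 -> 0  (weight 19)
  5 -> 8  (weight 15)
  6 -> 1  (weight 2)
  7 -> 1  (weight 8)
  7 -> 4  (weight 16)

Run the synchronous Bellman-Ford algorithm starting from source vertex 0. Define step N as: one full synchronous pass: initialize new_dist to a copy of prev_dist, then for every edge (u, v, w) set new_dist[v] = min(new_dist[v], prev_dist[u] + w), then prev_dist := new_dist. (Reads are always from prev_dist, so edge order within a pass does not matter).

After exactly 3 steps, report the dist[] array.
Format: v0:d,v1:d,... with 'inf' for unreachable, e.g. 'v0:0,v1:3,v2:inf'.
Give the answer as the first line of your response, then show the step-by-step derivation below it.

v0:0,v1:33,v2:inf,v3:15,v4:41,v5:inf,v6:inf,v7:25,v8:19

step 1: dist = v0:0,v1:inf,v2:inf,v3:15,v4:inf,v5:inf,v6:inf,v7:inf,v8:inf
step 2: dist = v0:0,v1:inf,v2:inf,v3:15,v4:inf,v5:inf,v6:inf,v7:25,v8:19
step 3: dist = v0:0,v1:33,v2:inf,v3:15,v4:41,v5:inf,v6:inf,v7:25,v8:19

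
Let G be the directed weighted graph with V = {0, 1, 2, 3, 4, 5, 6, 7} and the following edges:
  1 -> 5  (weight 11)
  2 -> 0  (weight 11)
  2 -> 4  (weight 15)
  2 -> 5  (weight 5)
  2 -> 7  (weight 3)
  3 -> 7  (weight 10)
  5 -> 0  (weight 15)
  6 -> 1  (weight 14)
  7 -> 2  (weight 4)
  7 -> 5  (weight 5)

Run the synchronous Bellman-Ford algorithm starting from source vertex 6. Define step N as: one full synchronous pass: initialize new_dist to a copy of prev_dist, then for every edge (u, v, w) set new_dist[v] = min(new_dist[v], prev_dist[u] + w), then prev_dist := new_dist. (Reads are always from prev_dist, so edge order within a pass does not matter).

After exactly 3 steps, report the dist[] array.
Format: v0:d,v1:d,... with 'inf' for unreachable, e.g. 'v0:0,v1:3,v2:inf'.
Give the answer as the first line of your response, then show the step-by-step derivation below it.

v0:40,v1:14,v2:inf,v3:inf,v4:inf,v5:25,v6:0,v7:inf

step 1: dist = v0:inf,v1:14,v2:inf,v3:inf,v4:inf,v5:inf,v6:0,v7:inf
step 2: dist = v0:inf,v1:14,v2:inf,v3:inf,v4:inf,v5:25,v6:0,v7:inf
step 3: dist = v0:40,v1:14,v2:inf,v3:inf,v4:inf,v5:25,v6:0,v7:inf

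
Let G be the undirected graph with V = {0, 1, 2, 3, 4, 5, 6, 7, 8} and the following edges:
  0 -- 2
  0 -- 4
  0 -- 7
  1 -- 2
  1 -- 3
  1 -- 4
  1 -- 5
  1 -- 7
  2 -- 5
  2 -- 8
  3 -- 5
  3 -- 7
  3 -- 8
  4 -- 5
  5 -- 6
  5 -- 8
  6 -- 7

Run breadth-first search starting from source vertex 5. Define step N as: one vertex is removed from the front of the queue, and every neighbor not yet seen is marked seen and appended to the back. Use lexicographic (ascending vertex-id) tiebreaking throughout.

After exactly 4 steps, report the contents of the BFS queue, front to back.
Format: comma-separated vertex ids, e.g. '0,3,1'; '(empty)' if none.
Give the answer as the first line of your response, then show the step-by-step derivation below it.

4,6,8,7,0

step 1: dequeue 5; queue=[1,2,3,4,6,8]; order=5
step 2: dequeue 1; queue=[2,3,4,6,8,7]; order=5,1
step 3: dequeue 2; queue=[3,4,6,8,7,0]; order=5,1,2
step 4: dequeue 3; queue=[4,6,8,7,0]; order=5,1,2,3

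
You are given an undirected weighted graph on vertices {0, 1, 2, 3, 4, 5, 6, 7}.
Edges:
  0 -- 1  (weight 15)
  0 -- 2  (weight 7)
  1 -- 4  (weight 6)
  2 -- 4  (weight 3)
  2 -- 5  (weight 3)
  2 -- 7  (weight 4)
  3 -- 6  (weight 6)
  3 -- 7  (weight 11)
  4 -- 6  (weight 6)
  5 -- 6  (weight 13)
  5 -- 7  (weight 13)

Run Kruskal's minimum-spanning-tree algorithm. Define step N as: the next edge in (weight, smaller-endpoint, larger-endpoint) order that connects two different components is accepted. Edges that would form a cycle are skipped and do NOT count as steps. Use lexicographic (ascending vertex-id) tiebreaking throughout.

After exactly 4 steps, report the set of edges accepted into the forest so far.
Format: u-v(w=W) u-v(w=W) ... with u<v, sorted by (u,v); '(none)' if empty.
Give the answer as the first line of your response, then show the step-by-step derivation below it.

1-4(w=6) 2-4(w=3) 2-5(w=3) 2-7(w=4)

step 1: add edge 2-4 (w=3); MST = {2-4(w=3)}
step 2: add edge 2-5 (w=3); MST = {2-4(w=3) 2-5(w=3)}
step 3: add edge 2-7 (w=4); MST = {2-4(w=3) 2-5(w=3) 2-7(w=4)}
step 4: add edge 1-4 (w=6); MST = {1-4(w=6) 2-4(w=3) 2-5(w=3) 2-7(w=4)}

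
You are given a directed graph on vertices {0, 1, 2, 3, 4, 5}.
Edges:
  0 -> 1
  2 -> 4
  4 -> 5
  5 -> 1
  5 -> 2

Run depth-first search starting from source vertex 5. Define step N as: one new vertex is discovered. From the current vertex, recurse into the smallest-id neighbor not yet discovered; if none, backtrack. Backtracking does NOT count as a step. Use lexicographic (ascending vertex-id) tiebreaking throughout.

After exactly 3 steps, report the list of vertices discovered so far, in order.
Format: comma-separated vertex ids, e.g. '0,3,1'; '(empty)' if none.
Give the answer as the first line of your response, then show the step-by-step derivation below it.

5,1,2

step 1: discover 5; path=5; order=5
step 2: discover 1; path=5>1; order=5,1
step 3: discover 2; path=5>2; order=5,1,2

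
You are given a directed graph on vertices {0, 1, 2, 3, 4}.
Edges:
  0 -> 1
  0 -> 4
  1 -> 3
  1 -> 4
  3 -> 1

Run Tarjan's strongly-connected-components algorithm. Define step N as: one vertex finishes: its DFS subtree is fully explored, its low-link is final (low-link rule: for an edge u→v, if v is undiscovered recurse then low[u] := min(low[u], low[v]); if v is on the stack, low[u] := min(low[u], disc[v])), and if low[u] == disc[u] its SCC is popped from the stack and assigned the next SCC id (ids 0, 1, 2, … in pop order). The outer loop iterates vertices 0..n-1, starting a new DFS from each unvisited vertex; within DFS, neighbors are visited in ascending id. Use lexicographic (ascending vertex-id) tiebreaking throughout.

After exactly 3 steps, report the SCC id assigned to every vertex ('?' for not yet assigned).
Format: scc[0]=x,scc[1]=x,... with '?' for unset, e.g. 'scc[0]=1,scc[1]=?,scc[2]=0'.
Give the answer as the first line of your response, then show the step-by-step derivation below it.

scc[0]=?,scc[1]=1,scc[2]=?,scc[3]=1,scc[4]=0

step 1: low=(low[0]=0,low[1]=1,low[2]=?,low[3]=1,low[4]=?); scc=(scc[0]=?,scc[1]=?,scc[2]=?,scc[3]=?,scc[4]=?)
step 2: low=(low[0]=0,low[1]=1,low[2]=?,low[3]=1,low[4]=3); scc=(scc[0]=?,scc[1]=?,scc[2]=?,scc[3]=?,scc[4]=0)
step 3: low=(low[0]=0,low[1]=1,low[2]=?,low[3]=1,low[4]=3); scc=(scc[0]=?,scc[1]=1,scc[2]=?,scc[3]=1,scc[4]=0)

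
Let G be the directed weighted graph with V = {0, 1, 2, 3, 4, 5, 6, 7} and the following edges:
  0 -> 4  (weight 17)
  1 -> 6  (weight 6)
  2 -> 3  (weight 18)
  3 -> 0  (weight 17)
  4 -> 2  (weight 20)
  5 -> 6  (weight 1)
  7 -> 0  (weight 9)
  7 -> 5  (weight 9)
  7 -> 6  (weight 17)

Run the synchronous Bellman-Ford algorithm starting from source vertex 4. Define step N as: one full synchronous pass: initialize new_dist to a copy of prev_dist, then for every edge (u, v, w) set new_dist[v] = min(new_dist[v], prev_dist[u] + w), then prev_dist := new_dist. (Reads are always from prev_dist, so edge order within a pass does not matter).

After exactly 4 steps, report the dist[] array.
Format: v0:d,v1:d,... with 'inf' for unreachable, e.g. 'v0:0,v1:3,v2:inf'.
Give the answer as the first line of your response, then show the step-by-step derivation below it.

v0:55,v1:inf,v2:20,v3:38,v4:0,v5:inf,v6:inf,v7:inf

step 1: dist = v0:inf,v1:inf,v2:20,v3:inf,v4:0,v5:inf,v6:inf,v7:inf
step 2: dist = v0:inf,v1:inf,v2:20,v3:38,v4:0,v5:inf,v6:inf,v7:inf
step 3: dist = v0:55,v1:inf,v2:20,v3:38,v4:0,v5:inf,v6:inf,v7:inf
step 4: dist = v0:55,v1:inf,v2:20,v3:38,v4:0,v5:inf,v6:inf,v7:inf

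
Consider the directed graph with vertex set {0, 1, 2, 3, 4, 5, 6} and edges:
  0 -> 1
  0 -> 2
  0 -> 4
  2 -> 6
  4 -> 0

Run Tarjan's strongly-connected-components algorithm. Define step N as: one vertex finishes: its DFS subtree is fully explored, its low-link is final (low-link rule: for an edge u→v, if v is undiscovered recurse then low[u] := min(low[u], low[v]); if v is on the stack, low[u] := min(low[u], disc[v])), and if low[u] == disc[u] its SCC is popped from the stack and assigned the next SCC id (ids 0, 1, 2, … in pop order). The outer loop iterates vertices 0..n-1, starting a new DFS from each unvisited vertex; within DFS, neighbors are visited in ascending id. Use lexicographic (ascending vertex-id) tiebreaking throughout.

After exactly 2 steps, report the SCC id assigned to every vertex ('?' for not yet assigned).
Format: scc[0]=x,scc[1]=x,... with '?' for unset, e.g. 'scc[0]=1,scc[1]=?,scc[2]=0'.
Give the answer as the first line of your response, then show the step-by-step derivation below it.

scc[0]=?,scc[1]=0,scc[2]=?,scc[3]=?,scc[4]=?,scc[5]=?,scc[6]=1

step 1: low=(low[0]=0,low[1]=1,low[2]=?,low[3]=?,low[4]=?,low[5]=?,low[6]=?); scc=(scc[0]=?,scc[1]=0,scc[2]=?,scc[3]=?,scc[4]=?,scc[5]=?,scc[6]=?)
step 2: low=(low[0]=0,low[1]=1,low[2]=2,low[3]=?,low[4]=?,low[5]=?,low[6]=3); scc=(scc[0]=?,scc[1]=0,scc[2]=?,scc[3]=?,scc[4]=?,scc[5]=?,scc[6]=1)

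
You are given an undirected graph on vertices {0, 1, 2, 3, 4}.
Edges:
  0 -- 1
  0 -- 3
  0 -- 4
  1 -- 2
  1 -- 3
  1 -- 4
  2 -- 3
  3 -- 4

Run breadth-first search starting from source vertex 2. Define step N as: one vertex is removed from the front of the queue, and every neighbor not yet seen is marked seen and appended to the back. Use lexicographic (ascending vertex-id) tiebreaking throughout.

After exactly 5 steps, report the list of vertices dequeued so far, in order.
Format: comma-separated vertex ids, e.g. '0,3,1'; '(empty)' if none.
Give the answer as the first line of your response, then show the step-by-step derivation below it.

2,1,3,0,4

step 1: dequeue 2; queue=[1,3]; order=2
step 2: dequeue 1; queue=[3,0,4]; order=2,1
step 3: dequeue 3; queue=[0,4]; order=2,1,3
step 4: dequeue 0; queue=[4]; order=2,1,3,0
step 5: dequeue 4; queue=[(empty)]; order=2,1,3,0,4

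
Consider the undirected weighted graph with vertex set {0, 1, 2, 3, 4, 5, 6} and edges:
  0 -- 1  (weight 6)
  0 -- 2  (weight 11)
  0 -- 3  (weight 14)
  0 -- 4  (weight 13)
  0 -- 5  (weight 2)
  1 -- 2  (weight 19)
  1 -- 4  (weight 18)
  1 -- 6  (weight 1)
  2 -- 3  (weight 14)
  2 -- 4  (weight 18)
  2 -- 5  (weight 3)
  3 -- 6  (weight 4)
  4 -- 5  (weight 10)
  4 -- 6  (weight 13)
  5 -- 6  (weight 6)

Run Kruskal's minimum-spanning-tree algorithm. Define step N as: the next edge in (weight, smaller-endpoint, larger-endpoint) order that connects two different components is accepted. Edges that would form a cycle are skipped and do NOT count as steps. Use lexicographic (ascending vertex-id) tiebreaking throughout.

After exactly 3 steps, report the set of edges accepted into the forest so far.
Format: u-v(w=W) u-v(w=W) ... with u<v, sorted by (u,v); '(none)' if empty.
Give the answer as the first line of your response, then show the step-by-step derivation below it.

0-5(w=2) 1-6(w=1) 2-5(w=3)

step 1: add edge 1-6 (w=1); MST = {1-6(w=1)}
step 2: add edge 0-5 (w=2); MST = {0-5(w=2) 1-6(w=1)}
step 3: add edge 2-5 (w=3); MST = {0-5(w=2) 1-6(w=1) 2-5(w=3)}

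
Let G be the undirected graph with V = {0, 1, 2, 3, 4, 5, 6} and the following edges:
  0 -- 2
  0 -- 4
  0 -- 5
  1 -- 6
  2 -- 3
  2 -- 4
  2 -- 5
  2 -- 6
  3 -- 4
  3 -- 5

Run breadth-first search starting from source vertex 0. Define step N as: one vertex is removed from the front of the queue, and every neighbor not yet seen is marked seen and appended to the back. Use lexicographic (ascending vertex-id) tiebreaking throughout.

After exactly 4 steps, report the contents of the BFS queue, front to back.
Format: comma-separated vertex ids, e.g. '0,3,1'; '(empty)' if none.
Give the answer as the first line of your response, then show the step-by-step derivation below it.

3,6

step 1: dequeue 0; queue=[2,4,5]; order=0
step 2: dequeue 2; queue=[4,5,3,6]; order=0,2
step 3: dequeue 4; queue=[5,3,6]; order=0,2,4
step 4: dequeue 5; queue=[3,6]; order=0,2,4,5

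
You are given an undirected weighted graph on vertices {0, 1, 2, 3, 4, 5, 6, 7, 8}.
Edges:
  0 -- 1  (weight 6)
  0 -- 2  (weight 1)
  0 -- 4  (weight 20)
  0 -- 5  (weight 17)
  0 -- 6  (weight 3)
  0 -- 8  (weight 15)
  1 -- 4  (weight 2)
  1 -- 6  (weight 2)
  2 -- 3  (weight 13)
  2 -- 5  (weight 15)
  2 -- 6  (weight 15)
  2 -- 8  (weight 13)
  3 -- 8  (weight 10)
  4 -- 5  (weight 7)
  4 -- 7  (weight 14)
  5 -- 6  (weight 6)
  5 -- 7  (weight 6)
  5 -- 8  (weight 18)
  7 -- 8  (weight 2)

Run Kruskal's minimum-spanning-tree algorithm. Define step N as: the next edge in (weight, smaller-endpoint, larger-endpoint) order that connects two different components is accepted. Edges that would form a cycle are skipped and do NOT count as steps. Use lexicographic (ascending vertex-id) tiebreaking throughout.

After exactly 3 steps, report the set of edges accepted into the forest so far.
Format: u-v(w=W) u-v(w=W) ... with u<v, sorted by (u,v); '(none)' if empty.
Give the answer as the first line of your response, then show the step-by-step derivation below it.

0-2(w=1) 1-4(w=2) 1-6(w=2)

step 1: add edge 0-2 (w=1); MST = {0-2(w=1)}
step 2: add edge 1-4 (w=2); MST = {0-2(w=1) 1-4(w=2)}
step 3: add edge 1-6 (w=2); MST = {0-2(w=1) 1-4(w=2) 1-6(w=2)}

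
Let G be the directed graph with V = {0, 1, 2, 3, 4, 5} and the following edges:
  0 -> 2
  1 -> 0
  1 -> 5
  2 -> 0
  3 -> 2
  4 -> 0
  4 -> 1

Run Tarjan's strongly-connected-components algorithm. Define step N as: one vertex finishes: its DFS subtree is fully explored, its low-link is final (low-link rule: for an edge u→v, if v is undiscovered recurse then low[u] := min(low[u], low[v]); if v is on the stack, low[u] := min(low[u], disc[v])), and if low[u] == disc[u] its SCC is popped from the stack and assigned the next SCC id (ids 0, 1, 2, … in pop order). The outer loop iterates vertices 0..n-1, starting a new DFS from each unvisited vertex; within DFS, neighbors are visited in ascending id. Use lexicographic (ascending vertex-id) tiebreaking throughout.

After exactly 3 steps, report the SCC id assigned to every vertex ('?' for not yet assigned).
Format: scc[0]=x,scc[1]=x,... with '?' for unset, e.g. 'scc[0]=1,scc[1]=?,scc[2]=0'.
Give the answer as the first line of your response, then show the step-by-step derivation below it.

scc[0]=0,scc[1]=?,scc[2]=0,scc[3]=?,scc[4]=?,scc[5]=1

step 1: low=(low[0]=0,low[1]=?,low[2]=0,low[3]=?,low[4]=?,low[5]=?); scc=(scc[0]=?,scc[1]=?,scc[2]=?,scc[3]=?,scc[4]=?,scc[5]=?)
step 2: low=(low[0]=0,low[1]=?,low[2]=0,low[3]=?,low[4]=?,low[5]=?); scc=(scc[0]=0,scc[1]=?,scc[2]=0,scc[3]=?,scc[4]=?,scc[5]=?)
step 3: low=(low[0]=0,low[1]=2,low[2]=0,low[3]=?,low[4]=?,low[5]=3); scc=(scc[0]=0,scc[1]=?,scc[2]=0,scc[3]=?,scc[4]=?,scc[5]=1)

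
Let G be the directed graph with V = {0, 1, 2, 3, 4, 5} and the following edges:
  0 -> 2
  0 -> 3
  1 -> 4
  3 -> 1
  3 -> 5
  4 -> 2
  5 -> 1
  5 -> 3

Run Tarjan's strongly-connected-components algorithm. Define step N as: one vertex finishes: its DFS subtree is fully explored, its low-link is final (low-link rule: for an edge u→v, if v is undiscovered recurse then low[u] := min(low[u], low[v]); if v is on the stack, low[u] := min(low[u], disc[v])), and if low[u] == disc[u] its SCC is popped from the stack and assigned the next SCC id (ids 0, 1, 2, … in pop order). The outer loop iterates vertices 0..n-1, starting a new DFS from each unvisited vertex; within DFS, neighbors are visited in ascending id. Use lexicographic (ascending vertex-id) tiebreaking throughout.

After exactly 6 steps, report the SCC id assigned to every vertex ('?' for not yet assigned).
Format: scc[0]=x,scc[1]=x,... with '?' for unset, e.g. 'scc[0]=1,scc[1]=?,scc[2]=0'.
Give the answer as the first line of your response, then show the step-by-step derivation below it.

scc[0]=4,scc[1]=2,scc[2]=0,scc[3]=3,scc[4]=1,scc[5]=3

step 1: low=(low[0]=0,low[1]=?,low[2]=1,low[3]=?,low[4]=?,low[5]=?); scc=(scc[0]=?,scc[1]=?,scc[2]=0,scc[3]=?,scc[4]=?,scc[5]=?)
step 2: low=(low[0]=0,low[1]=3,low[2]=1,low[3]=2,low[4]=4,low[5]=?); scc=(scc[0]=?,scc[1]=?,scc[2]=0,scc[3]=?,scc[4]=1,scc[5]=?)
step 3: low=(low[0]=0,low[1]=3,low[2]=1,low[3]=2,low[4]=4,low[5]=?); scc=(scc[0]=?,scc[1]=2,scc[2]=0,scc[3]=?,scc[4]=1,scc[5]=?)
step 4: low=(low[0]=0,low[1]=3,low[2]=1,low[3]=2,low[4]=4,low[5]=2); scc=(scc[0]=?,scc[1]=2,scc[2]=0,scc[3]=?,scc[4]=1,scc[5]=?)
step 5: low=(low[0]=0,low[1]=3,low[2]=1,low[3]=2,low[4]=4,low[5]=2); scc=(scc[0]=?,scc[1]=2,scc[2]=0,scc[3]=3,scc[4]=1,scc[5]=3)
step 6: low=(low[0]=0,low[1]=3,low[2]=1,low[3]=2,low[4]=4,low[5]=2); scc=(scc[0]=4,scc[1]=2,scc[2]=0,scc[3]=3,scc[4]=1,scc[5]=3)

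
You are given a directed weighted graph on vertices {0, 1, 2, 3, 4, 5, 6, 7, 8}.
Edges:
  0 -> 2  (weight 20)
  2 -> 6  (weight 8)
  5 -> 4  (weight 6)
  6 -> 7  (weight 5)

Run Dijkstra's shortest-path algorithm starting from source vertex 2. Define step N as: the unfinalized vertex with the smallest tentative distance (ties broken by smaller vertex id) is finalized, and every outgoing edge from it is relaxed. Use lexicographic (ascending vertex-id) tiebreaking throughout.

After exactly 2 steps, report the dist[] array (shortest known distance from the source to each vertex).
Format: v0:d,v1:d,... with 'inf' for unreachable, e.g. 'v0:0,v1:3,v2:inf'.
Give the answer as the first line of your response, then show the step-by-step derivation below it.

v0:inf,v1:inf,v2:0,v3:inf,v4:inf,v5:inf,v6:8,v7:13,v8:inf

step 1: dist = v0:inf,v1:inf,v2:0,v3:inf,v4:inf,v5:inf,v6:8,v7:inf,v8:inf
step 2: dist = v0:inf,v1:inf,v2:0,v3:inf,v4:inf,v5:inf,v6:8,v7:13,v8:inf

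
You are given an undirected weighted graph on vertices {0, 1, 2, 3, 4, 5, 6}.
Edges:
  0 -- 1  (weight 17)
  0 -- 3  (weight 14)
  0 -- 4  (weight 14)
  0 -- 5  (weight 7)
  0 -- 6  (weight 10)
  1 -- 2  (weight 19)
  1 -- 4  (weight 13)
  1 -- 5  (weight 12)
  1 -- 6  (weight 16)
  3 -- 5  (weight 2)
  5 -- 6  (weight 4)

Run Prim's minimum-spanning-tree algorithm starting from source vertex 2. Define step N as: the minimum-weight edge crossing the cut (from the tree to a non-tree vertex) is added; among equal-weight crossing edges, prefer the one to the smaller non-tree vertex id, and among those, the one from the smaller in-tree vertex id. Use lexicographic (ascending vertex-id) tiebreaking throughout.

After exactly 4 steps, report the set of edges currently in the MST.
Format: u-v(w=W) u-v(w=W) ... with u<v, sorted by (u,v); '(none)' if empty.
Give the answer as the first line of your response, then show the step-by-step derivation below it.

1-2(w=19) 1-5(w=12) 3-5(w=2) 5-6(w=4)

step 1: add edge 1-2 (w=19); MST = {1-2(w=19)}
step 2: add edge 1-5 (w=12); MST = {1-2(w=19) 1-5(w=12)}
step 3: add edge 3-5 (w=2); MST = {1-2(w=19) 1-5(w=12) 3-5(w=2)}
step 4: add edge 5-6 (w=4); MST = {1-2(w=19) 1-5(w=12) 3-5(w=2) 5-6(w=4)}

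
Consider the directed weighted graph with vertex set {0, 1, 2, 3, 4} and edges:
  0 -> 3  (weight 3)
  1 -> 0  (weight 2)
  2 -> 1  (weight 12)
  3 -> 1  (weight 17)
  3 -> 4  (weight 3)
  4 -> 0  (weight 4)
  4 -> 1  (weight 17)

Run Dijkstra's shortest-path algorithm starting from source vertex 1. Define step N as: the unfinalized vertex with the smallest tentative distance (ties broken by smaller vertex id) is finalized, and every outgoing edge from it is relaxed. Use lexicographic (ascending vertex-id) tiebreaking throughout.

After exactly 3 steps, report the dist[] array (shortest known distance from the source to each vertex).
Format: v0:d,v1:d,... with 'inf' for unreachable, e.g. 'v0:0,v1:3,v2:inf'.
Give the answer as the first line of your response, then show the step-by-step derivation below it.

v0:2,v1:0,v2:inf,v3:5,v4:8

step 1: dist = v0:2,v1:0,v2:inf,v3:inf,v4:inf
step 2: dist = v0:2,v1:0,v2:inf,v3:5,v4:inf
step 3: dist = v0:2,v1:0,v2:inf,v3:5,v4:8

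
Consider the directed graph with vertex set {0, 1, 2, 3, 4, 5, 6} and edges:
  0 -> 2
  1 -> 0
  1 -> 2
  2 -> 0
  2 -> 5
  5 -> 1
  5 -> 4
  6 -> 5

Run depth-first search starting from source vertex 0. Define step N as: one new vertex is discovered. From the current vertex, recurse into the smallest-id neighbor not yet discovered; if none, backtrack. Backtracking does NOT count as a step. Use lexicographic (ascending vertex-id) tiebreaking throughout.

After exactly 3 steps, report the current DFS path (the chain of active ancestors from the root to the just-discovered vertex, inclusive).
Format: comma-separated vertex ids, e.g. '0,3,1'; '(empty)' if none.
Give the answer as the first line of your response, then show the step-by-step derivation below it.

0,2,5

step 1: discover 0; path=0; order=0
step 2: discover 2; path=0>2; order=0,2
step 3: discover 5; path=0>2>5; order=0,2,5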